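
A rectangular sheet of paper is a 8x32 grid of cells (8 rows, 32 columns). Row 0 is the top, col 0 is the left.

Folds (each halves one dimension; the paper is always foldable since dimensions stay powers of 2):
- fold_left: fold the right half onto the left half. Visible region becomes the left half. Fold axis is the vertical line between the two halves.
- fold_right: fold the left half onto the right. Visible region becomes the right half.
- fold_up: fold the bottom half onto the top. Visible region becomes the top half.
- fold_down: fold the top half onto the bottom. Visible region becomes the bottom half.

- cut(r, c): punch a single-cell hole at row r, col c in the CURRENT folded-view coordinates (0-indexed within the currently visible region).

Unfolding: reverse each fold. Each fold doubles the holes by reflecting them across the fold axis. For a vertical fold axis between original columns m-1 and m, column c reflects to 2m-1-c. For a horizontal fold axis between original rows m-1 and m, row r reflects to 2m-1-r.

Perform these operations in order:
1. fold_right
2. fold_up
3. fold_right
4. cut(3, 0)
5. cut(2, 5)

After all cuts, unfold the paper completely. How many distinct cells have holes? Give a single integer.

Answer: 16

Derivation:
Op 1 fold_right: fold axis v@16; visible region now rows[0,8) x cols[16,32) = 8x16
Op 2 fold_up: fold axis h@4; visible region now rows[0,4) x cols[16,32) = 4x16
Op 3 fold_right: fold axis v@24; visible region now rows[0,4) x cols[24,32) = 4x8
Op 4 cut(3, 0): punch at orig (3,24); cuts so far [(3, 24)]; region rows[0,4) x cols[24,32) = 4x8
Op 5 cut(2, 5): punch at orig (2,29); cuts so far [(2, 29), (3, 24)]; region rows[0,4) x cols[24,32) = 4x8
Unfold 1 (reflect across v@24): 4 holes -> [(2, 18), (2, 29), (3, 23), (3, 24)]
Unfold 2 (reflect across h@4): 8 holes -> [(2, 18), (2, 29), (3, 23), (3, 24), (4, 23), (4, 24), (5, 18), (5, 29)]
Unfold 3 (reflect across v@16): 16 holes -> [(2, 2), (2, 13), (2, 18), (2, 29), (3, 7), (3, 8), (3, 23), (3, 24), (4, 7), (4, 8), (4, 23), (4, 24), (5, 2), (5, 13), (5, 18), (5, 29)]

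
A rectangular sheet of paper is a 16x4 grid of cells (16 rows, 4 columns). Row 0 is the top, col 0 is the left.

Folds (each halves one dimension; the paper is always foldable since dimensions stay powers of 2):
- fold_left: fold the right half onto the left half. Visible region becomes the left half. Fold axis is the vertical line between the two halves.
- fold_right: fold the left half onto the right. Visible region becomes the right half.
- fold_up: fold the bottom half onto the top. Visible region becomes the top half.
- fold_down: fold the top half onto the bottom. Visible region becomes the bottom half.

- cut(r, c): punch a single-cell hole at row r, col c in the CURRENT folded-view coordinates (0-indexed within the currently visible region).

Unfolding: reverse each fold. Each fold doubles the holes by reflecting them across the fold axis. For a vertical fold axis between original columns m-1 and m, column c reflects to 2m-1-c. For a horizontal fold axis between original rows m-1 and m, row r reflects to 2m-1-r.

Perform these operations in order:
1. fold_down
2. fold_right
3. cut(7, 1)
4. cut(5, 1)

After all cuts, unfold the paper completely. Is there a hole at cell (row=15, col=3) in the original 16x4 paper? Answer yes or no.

Answer: yes

Derivation:
Op 1 fold_down: fold axis h@8; visible region now rows[8,16) x cols[0,4) = 8x4
Op 2 fold_right: fold axis v@2; visible region now rows[8,16) x cols[2,4) = 8x2
Op 3 cut(7, 1): punch at orig (15,3); cuts so far [(15, 3)]; region rows[8,16) x cols[2,4) = 8x2
Op 4 cut(5, 1): punch at orig (13,3); cuts so far [(13, 3), (15, 3)]; region rows[8,16) x cols[2,4) = 8x2
Unfold 1 (reflect across v@2): 4 holes -> [(13, 0), (13, 3), (15, 0), (15, 3)]
Unfold 2 (reflect across h@8): 8 holes -> [(0, 0), (0, 3), (2, 0), (2, 3), (13, 0), (13, 3), (15, 0), (15, 3)]
Holes: [(0, 0), (0, 3), (2, 0), (2, 3), (13, 0), (13, 3), (15, 0), (15, 3)]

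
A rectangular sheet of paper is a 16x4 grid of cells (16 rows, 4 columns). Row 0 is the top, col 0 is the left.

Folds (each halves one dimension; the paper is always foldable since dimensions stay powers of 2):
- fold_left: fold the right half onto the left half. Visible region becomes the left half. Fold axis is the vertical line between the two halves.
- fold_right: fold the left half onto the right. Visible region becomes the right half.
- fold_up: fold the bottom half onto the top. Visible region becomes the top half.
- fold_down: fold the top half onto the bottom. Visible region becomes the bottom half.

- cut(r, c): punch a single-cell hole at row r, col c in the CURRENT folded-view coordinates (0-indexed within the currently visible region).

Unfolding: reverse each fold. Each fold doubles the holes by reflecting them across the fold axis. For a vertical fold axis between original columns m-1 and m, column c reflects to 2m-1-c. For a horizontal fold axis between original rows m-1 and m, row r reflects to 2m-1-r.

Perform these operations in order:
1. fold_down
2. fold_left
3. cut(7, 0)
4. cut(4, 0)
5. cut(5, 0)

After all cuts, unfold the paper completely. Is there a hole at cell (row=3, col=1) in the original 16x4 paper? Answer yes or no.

Op 1 fold_down: fold axis h@8; visible region now rows[8,16) x cols[0,4) = 8x4
Op 2 fold_left: fold axis v@2; visible region now rows[8,16) x cols[0,2) = 8x2
Op 3 cut(7, 0): punch at orig (15,0); cuts so far [(15, 0)]; region rows[8,16) x cols[0,2) = 8x2
Op 4 cut(4, 0): punch at orig (12,0); cuts so far [(12, 0), (15, 0)]; region rows[8,16) x cols[0,2) = 8x2
Op 5 cut(5, 0): punch at orig (13,0); cuts so far [(12, 0), (13, 0), (15, 0)]; region rows[8,16) x cols[0,2) = 8x2
Unfold 1 (reflect across v@2): 6 holes -> [(12, 0), (12, 3), (13, 0), (13, 3), (15, 0), (15, 3)]
Unfold 2 (reflect across h@8): 12 holes -> [(0, 0), (0, 3), (2, 0), (2, 3), (3, 0), (3, 3), (12, 0), (12, 3), (13, 0), (13, 3), (15, 0), (15, 3)]
Holes: [(0, 0), (0, 3), (2, 0), (2, 3), (3, 0), (3, 3), (12, 0), (12, 3), (13, 0), (13, 3), (15, 0), (15, 3)]

Answer: no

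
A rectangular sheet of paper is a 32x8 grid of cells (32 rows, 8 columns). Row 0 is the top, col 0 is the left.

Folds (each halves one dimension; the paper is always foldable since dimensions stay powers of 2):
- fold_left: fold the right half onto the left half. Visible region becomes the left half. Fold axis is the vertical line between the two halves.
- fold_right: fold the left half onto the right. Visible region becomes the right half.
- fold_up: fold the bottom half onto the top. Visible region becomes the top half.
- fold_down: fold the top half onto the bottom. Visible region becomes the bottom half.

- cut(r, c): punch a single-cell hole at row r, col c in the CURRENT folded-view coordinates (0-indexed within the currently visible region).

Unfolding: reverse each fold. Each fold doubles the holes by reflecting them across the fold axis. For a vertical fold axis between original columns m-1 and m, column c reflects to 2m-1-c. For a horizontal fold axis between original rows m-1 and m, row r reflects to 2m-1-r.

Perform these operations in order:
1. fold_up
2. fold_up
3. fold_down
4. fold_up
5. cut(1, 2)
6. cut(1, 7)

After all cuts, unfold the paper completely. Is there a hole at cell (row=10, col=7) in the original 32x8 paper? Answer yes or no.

Op 1 fold_up: fold axis h@16; visible region now rows[0,16) x cols[0,8) = 16x8
Op 2 fold_up: fold axis h@8; visible region now rows[0,8) x cols[0,8) = 8x8
Op 3 fold_down: fold axis h@4; visible region now rows[4,8) x cols[0,8) = 4x8
Op 4 fold_up: fold axis h@6; visible region now rows[4,6) x cols[0,8) = 2x8
Op 5 cut(1, 2): punch at orig (5,2); cuts so far [(5, 2)]; region rows[4,6) x cols[0,8) = 2x8
Op 6 cut(1, 7): punch at orig (5,7); cuts so far [(5, 2), (5, 7)]; region rows[4,6) x cols[0,8) = 2x8
Unfold 1 (reflect across h@6): 4 holes -> [(5, 2), (5, 7), (6, 2), (6, 7)]
Unfold 2 (reflect across h@4): 8 holes -> [(1, 2), (1, 7), (2, 2), (2, 7), (5, 2), (5, 7), (6, 2), (6, 7)]
Unfold 3 (reflect across h@8): 16 holes -> [(1, 2), (1, 7), (2, 2), (2, 7), (5, 2), (5, 7), (6, 2), (6, 7), (9, 2), (9, 7), (10, 2), (10, 7), (13, 2), (13, 7), (14, 2), (14, 7)]
Unfold 4 (reflect across h@16): 32 holes -> [(1, 2), (1, 7), (2, 2), (2, 7), (5, 2), (5, 7), (6, 2), (6, 7), (9, 2), (9, 7), (10, 2), (10, 7), (13, 2), (13, 7), (14, 2), (14, 7), (17, 2), (17, 7), (18, 2), (18, 7), (21, 2), (21, 7), (22, 2), (22, 7), (25, 2), (25, 7), (26, 2), (26, 7), (29, 2), (29, 7), (30, 2), (30, 7)]
Holes: [(1, 2), (1, 7), (2, 2), (2, 7), (5, 2), (5, 7), (6, 2), (6, 7), (9, 2), (9, 7), (10, 2), (10, 7), (13, 2), (13, 7), (14, 2), (14, 7), (17, 2), (17, 7), (18, 2), (18, 7), (21, 2), (21, 7), (22, 2), (22, 7), (25, 2), (25, 7), (26, 2), (26, 7), (29, 2), (29, 7), (30, 2), (30, 7)]

Answer: yes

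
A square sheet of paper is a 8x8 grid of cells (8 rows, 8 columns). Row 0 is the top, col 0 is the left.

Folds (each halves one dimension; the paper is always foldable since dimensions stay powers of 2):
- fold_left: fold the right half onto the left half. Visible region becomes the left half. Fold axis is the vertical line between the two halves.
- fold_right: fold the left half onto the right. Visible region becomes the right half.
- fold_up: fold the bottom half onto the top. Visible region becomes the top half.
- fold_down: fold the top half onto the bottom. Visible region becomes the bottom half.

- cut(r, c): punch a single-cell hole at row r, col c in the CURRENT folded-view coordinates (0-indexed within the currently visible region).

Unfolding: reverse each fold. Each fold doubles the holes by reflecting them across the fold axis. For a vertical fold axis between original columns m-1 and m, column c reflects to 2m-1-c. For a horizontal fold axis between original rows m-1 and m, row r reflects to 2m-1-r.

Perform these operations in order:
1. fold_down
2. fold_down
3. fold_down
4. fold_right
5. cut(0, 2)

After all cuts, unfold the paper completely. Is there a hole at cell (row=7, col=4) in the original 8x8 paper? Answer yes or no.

Op 1 fold_down: fold axis h@4; visible region now rows[4,8) x cols[0,8) = 4x8
Op 2 fold_down: fold axis h@6; visible region now rows[6,8) x cols[0,8) = 2x8
Op 3 fold_down: fold axis h@7; visible region now rows[7,8) x cols[0,8) = 1x8
Op 4 fold_right: fold axis v@4; visible region now rows[7,8) x cols[4,8) = 1x4
Op 5 cut(0, 2): punch at orig (7,6); cuts so far [(7, 6)]; region rows[7,8) x cols[4,8) = 1x4
Unfold 1 (reflect across v@4): 2 holes -> [(7, 1), (7, 6)]
Unfold 2 (reflect across h@7): 4 holes -> [(6, 1), (6, 6), (7, 1), (7, 6)]
Unfold 3 (reflect across h@6): 8 holes -> [(4, 1), (4, 6), (5, 1), (5, 6), (6, 1), (6, 6), (7, 1), (7, 6)]
Unfold 4 (reflect across h@4): 16 holes -> [(0, 1), (0, 6), (1, 1), (1, 6), (2, 1), (2, 6), (3, 1), (3, 6), (4, 1), (4, 6), (5, 1), (5, 6), (6, 1), (6, 6), (7, 1), (7, 6)]
Holes: [(0, 1), (0, 6), (1, 1), (1, 6), (2, 1), (2, 6), (3, 1), (3, 6), (4, 1), (4, 6), (5, 1), (5, 6), (6, 1), (6, 6), (7, 1), (7, 6)]

Answer: no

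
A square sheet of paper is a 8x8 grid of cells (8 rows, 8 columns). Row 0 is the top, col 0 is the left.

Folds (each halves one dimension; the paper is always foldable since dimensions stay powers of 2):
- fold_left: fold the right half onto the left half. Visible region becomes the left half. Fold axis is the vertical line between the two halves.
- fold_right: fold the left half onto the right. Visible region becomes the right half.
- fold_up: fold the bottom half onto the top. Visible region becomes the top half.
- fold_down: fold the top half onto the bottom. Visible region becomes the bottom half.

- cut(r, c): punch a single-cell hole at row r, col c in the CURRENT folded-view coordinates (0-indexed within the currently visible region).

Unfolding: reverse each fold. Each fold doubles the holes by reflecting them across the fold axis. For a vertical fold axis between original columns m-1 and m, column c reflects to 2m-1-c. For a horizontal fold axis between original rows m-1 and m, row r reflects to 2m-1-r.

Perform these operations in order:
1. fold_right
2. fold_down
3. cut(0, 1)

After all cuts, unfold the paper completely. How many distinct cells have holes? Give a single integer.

Answer: 4

Derivation:
Op 1 fold_right: fold axis v@4; visible region now rows[0,8) x cols[4,8) = 8x4
Op 2 fold_down: fold axis h@4; visible region now rows[4,8) x cols[4,8) = 4x4
Op 3 cut(0, 1): punch at orig (4,5); cuts so far [(4, 5)]; region rows[4,8) x cols[4,8) = 4x4
Unfold 1 (reflect across h@4): 2 holes -> [(3, 5), (4, 5)]
Unfold 2 (reflect across v@4): 4 holes -> [(3, 2), (3, 5), (4, 2), (4, 5)]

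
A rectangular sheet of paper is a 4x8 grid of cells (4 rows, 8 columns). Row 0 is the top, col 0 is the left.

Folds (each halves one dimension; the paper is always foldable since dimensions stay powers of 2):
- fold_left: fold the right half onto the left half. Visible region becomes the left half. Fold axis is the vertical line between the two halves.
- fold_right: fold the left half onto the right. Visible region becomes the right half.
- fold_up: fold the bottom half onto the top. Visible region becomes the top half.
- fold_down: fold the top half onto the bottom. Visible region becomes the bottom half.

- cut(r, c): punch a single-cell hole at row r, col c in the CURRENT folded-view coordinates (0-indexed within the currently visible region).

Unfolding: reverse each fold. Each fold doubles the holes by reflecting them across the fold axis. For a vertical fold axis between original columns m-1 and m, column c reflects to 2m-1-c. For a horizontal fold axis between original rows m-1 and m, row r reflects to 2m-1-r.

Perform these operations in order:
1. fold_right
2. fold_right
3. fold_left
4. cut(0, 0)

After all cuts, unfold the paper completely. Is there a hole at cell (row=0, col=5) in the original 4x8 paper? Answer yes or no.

Answer: yes

Derivation:
Op 1 fold_right: fold axis v@4; visible region now rows[0,4) x cols[4,8) = 4x4
Op 2 fold_right: fold axis v@6; visible region now rows[0,4) x cols[6,8) = 4x2
Op 3 fold_left: fold axis v@7; visible region now rows[0,4) x cols[6,7) = 4x1
Op 4 cut(0, 0): punch at orig (0,6); cuts so far [(0, 6)]; region rows[0,4) x cols[6,7) = 4x1
Unfold 1 (reflect across v@7): 2 holes -> [(0, 6), (0, 7)]
Unfold 2 (reflect across v@6): 4 holes -> [(0, 4), (0, 5), (0, 6), (0, 7)]
Unfold 3 (reflect across v@4): 8 holes -> [(0, 0), (0, 1), (0, 2), (0, 3), (0, 4), (0, 5), (0, 6), (0, 7)]
Holes: [(0, 0), (0, 1), (0, 2), (0, 3), (0, 4), (0, 5), (0, 6), (0, 7)]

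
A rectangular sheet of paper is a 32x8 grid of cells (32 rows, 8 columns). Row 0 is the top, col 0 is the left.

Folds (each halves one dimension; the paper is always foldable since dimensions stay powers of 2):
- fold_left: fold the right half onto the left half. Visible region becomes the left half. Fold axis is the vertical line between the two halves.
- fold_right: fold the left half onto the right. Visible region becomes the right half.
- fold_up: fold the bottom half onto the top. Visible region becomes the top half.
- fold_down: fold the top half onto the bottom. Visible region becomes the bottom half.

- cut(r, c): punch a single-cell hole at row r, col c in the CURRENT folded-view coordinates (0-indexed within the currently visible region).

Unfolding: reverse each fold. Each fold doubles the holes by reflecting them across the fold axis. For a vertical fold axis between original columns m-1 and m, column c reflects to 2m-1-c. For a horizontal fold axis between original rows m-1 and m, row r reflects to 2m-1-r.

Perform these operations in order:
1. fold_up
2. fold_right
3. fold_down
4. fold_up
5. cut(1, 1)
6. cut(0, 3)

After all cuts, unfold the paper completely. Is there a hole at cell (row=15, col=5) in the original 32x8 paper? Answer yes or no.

Answer: no

Derivation:
Op 1 fold_up: fold axis h@16; visible region now rows[0,16) x cols[0,8) = 16x8
Op 2 fold_right: fold axis v@4; visible region now rows[0,16) x cols[4,8) = 16x4
Op 3 fold_down: fold axis h@8; visible region now rows[8,16) x cols[4,8) = 8x4
Op 4 fold_up: fold axis h@12; visible region now rows[8,12) x cols[4,8) = 4x4
Op 5 cut(1, 1): punch at orig (9,5); cuts so far [(9, 5)]; region rows[8,12) x cols[4,8) = 4x4
Op 6 cut(0, 3): punch at orig (8,7); cuts so far [(8, 7), (9, 5)]; region rows[8,12) x cols[4,8) = 4x4
Unfold 1 (reflect across h@12): 4 holes -> [(8, 7), (9, 5), (14, 5), (15, 7)]
Unfold 2 (reflect across h@8): 8 holes -> [(0, 7), (1, 5), (6, 5), (7, 7), (8, 7), (9, 5), (14, 5), (15, 7)]
Unfold 3 (reflect across v@4): 16 holes -> [(0, 0), (0, 7), (1, 2), (1, 5), (6, 2), (6, 5), (7, 0), (7, 7), (8, 0), (8, 7), (9, 2), (9, 5), (14, 2), (14, 5), (15, 0), (15, 7)]
Unfold 4 (reflect across h@16): 32 holes -> [(0, 0), (0, 7), (1, 2), (1, 5), (6, 2), (6, 5), (7, 0), (7, 7), (8, 0), (8, 7), (9, 2), (9, 5), (14, 2), (14, 5), (15, 0), (15, 7), (16, 0), (16, 7), (17, 2), (17, 5), (22, 2), (22, 5), (23, 0), (23, 7), (24, 0), (24, 7), (25, 2), (25, 5), (30, 2), (30, 5), (31, 0), (31, 7)]
Holes: [(0, 0), (0, 7), (1, 2), (1, 5), (6, 2), (6, 5), (7, 0), (7, 7), (8, 0), (8, 7), (9, 2), (9, 5), (14, 2), (14, 5), (15, 0), (15, 7), (16, 0), (16, 7), (17, 2), (17, 5), (22, 2), (22, 5), (23, 0), (23, 7), (24, 0), (24, 7), (25, 2), (25, 5), (30, 2), (30, 5), (31, 0), (31, 7)]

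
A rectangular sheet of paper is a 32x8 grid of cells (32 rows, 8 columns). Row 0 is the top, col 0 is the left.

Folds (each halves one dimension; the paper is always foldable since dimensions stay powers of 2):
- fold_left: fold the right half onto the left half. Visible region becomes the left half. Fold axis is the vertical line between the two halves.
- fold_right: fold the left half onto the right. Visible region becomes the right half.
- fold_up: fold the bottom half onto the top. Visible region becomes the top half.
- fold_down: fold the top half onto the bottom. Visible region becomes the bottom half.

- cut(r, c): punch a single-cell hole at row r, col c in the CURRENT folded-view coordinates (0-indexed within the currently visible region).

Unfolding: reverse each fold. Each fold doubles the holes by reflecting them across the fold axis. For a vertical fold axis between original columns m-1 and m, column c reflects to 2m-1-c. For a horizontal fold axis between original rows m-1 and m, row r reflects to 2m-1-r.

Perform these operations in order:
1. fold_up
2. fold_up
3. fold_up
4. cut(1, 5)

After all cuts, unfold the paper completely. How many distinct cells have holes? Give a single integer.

Answer: 8

Derivation:
Op 1 fold_up: fold axis h@16; visible region now rows[0,16) x cols[0,8) = 16x8
Op 2 fold_up: fold axis h@8; visible region now rows[0,8) x cols[0,8) = 8x8
Op 3 fold_up: fold axis h@4; visible region now rows[0,4) x cols[0,8) = 4x8
Op 4 cut(1, 5): punch at orig (1,5); cuts so far [(1, 5)]; region rows[0,4) x cols[0,8) = 4x8
Unfold 1 (reflect across h@4): 2 holes -> [(1, 5), (6, 5)]
Unfold 2 (reflect across h@8): 4 holes -> [(1, 5), (6, 5), (9, 5), (14, 5)]
Unfold 3 (reflect across h@16): 8 holes -> [(1, 5), (6, 5), (9, 5), (14, 5), (17, 5), (22, 5), (25, 5), (30, 5)]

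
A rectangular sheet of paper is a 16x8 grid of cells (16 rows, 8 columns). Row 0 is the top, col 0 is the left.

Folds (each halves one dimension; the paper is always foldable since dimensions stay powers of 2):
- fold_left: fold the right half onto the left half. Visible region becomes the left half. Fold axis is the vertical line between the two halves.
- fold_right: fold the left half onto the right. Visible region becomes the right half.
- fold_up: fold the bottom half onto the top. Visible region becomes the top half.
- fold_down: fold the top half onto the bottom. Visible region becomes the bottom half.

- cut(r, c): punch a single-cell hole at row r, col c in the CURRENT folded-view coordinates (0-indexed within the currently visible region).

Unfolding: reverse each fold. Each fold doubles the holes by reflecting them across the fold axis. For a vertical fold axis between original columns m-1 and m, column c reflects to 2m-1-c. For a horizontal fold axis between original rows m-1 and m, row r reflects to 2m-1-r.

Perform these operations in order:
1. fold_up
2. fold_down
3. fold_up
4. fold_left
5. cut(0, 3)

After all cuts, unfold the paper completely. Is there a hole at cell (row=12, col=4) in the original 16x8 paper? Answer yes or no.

Answer: yes

Derivation:
Op 1 fold_up: fold axis h@8; visible region now rows[0,8) x cols[0,8) = 8x8
Op 2 fold_down: fold axis h@4; visible region now rows[4,8) x cols[0,8) = 4x8
Op 3 fold_up: fold axis h@6; visible region now rows[4,6) x cols[0,8) = 2x8
Op 4 fold_left: fold axis v@4; visible region now rows[4,6) x cols[0,4) = 2x4
Op 5 cut(0, 3): punch at orig (4,3); cuts so far [(4, 3)]; region rows[4,6) x cols[0,4) = 2x4
Unfold 1 (reflect across v@4): 2 holes -> [(4, 3), (4, 4)]
Unfold 2 (reflect across h@6): 4 holes -> [(4, 3), (4, 4), (7, 3), (7, 4)]
Unfold 3 (reflect across h@4): 8 holes -> [(0, 3), (0, 4), (3, 3), (3, 4), (4, 3), (4, 4), (7, 3), (7, 4)]
Unfold 4 (reflect across h@8): 16 holes -> [(0, 3), (0, 4), (3, 3), (3, 4), (4, 3), (4, 4), (7, 3), (7, 4), (8, 3), (8, 4), (11, 3), (11, 4), (12, 3), (12, 4), (15, 3), (15, 4)]
Holes: [(0, 3), (0, 4), (3, 3), (3, 4), (4, 3), (4, 4), (7, 3), (7, 4), (8, 3), (8, 4), (11, 3), (11, 4), (12, 3), (12, 4), (15, 3), (15, 4)]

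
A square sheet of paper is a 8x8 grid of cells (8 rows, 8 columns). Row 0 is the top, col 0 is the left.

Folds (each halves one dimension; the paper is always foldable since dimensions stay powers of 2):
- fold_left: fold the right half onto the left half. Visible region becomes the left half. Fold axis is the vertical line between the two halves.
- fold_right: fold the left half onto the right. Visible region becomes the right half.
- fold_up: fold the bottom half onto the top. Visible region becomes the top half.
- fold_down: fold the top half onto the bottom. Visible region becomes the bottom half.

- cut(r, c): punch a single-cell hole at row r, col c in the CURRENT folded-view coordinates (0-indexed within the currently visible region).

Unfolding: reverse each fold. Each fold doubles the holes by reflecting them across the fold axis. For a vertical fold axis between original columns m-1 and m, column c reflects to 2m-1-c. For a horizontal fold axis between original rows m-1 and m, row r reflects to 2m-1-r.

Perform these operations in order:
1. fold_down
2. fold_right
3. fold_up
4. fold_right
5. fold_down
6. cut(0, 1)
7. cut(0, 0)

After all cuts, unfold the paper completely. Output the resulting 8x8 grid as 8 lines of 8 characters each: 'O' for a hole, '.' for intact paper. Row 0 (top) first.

Op 1 fold_down: fold axis h@4; visible region now rows[4,8) x cols[0,8) = 4x8
Op 2 fold_right: fold axis v@4; visible region now rows[4,8) x cols[4,8) = 4x4
Op 3 fold_up: fold axis h@6; visible region now rows[4,6) x cols[4,8) = 2x4
Op 4 fold_right: fold axis v@6; visible region now rows[4,6) x cols[6,8) = 2x2
Op 5 fold_down: fold axis h@5; visible region now rows[5,6) x cols[6,8) = 1x2
Op 6 cut(0, 1): punch at orig (5,7); cuts so far [(5, 7)]; region rows[5,6) x cols[6,8) = 1x2
Op 7 cut(0, 0): punch at orig (5,6); cuts so far [(5, 6), (5, 7)]; region rows[5,6) x cols[6,8) = 1x2
Unfold 1 (reflect across h@5): 4 holes -> [(4, 6), (4, 7), (5, 6), (5, 7)]
Unfold 2 (reflect across v@6): 8 holes -> [(4, 4), (4, 5), (4, 6), (4, 7), (5, 4), (5, 5), (5, 6), (5, 7)]
Unfold 3 (reflect across h@6): 16 holes -> [(4, 4), (4, 5), (4, 6), (4, 7), (5, 4), (5, 5), (5, 6), (5, 7), (6, 4), (6, 5), (6, 6), (6, 7), (7, 4), (7, 5), (7, 6), (7, 7)]
Unfold 4 (reflect across v@4): 32 holes -> [(4, 0), (4, 1), (4, 2), (4, 3), (4, 4), (4, 5), (4, 6), (4, 7), (5, 0), (5, 1), (5, 2), (5, 3), (5, 4), (5, 5), (5, 6), (5, 7), (6, 0), (6, 1), (6, 2), (6, 3), (6, 4), (6, 5), (6, 6), (6, 7), (7, 0), (7, 1), (7, 2), (7, 3), (7, 4), (7, 5), (7, 6), (7, 7)]
Unfold 5 (reflect across h@4): 64 holes -> [(0, 0), (0, 1), (0, 2), (0, 3), (0, 4), (0, 5), (0, 6), (0, 7), (1, 0), (1, 1), (1, 2), (1, 3), (1, 4), (1, 5), (1, 6), (1, 7), (2, 0), (2, 1), (2, 2), (2, 3), (2, 4), (2, 5), (2, 6), (2, 7), (3, 0), (3, 1), (3, 2), (3, 3), (3, 4), (3, 5), (3, 6), (3, 7), (4, 0), (4, 1), (4, 2), (4, 3), (4, 4), (4, 5), (4, 6), (4, 7), (5, 0), (5, 1), (5, 2), (5, 3), (5, 4), (5, 5), (5, 6), (5, 7), (6, 0), (6, 1), (6, 2), (6, 3), (6, 4), (6, 5), (6, 6), (6, 7), (7, 0), (7, 1), (7, 2), (7, 3), (7, 4), (7, 5), (7, 6), (7, 7)]

Answer: OOOOOOOO
OOOOOOOO
OOOOOOOO
OOOOOOOO
OOOOOOOO
OOOOOOOO
OOOOOOOO
OOOOOOOO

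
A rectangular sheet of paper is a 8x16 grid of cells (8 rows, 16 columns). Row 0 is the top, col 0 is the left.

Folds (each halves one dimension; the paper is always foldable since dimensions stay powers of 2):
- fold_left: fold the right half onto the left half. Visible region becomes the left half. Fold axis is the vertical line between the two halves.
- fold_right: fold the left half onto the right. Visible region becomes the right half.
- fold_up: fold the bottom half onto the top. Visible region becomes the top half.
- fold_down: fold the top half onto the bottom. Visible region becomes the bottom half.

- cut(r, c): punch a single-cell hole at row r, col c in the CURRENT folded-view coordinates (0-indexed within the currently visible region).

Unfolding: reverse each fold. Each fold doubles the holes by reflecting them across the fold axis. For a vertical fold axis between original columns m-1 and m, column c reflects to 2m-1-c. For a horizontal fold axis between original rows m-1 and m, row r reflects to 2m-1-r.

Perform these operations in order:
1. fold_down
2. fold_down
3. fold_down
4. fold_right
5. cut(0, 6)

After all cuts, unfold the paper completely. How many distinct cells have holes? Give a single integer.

Op 1 fold_down: fold axis h@4; visible region now rows[4,8) x cols[0,16) = 4x16
Op 2 fold_down: fold axis h@6; visible region now rows[6,8) x cols[0,16) = 2x16
Op 3 fold_down: fold axis h@7; visible region now rows[7,8) x cols[0,16) = 1x16
Op 4 fold_right: fold axis v@8; visible region now rows[7,8) x cols[8,16) = 1x8
Op 5 cut(0, 6): punch at orig (7,14); cuts so far [(7, 14)]; region rows[7,8) x cols[8,16) = 1x8
Unfold 1 (reflect across v@8): 2 holes -> [(7, 1), (7, 14)]
Unfold 2 (reflect across h@7): 4 holes -> [(6, 1), (6, 14), (7, 1), (7, 14)]
Unfold 3 (reflect across h@6): 8 holes -> [(4, 1), (4, 14), (5, 1), (5, 14), (6, 1), (6, 14), (7, 1), (7, 14)]
Unfold 4 (reflect across h@4): 16 holes -> [(0, 1), (0, 14), (1, 1), (1, 14), (2, 1), (2, 14), (3, 1), (3, 14), (4, 1), (4, 14), (5, 1), (5, 14), (6, 1), (6, 14), (7, 1), (7, 14)]

Answer: 16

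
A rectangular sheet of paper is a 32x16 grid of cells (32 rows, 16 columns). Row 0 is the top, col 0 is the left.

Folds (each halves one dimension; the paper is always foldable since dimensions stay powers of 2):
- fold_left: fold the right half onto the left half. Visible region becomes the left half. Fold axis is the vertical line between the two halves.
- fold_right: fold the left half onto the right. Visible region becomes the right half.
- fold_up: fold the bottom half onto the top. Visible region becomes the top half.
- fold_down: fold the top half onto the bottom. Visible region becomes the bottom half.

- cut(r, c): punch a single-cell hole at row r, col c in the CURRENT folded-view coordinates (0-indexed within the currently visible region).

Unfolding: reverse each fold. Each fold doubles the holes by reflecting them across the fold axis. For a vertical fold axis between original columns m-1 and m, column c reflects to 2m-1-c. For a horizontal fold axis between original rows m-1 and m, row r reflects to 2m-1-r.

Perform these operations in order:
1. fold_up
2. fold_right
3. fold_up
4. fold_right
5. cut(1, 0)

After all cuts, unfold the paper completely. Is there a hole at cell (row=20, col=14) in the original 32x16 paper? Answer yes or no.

Op 1 fold_up: fold axis h@16; visible region now rows[0,16) x cols[0,16) = 16x16
Op 2 fold_right: fold axis v@8; visible region now rows[0,16) x cols[8,16) = 16x8
Op 3 fold_up: fold axis h@8; visible region now rows[0,8) x cols[8,16) = 8x8
Op 4 fold_right: fold axis v@12; visible region now rows[0,8) x cols[12,16) = 8x4
Op 5 cut(1, 0): punch at orig (1,12); cuts so far [(1, 12)]; region rows[0,8) x cols[12,16) = 8x4
Unfold 1 (reflect across v@12): 2 holes -> [(1, 11), (1, 12)]
Unfold 2 (reflect across h@8): 4 holes -> [(1, 11), (1, 12), (14, 11), (14, 12)]
Unfold 3 (reflect across v@8): 8 holes -> [(1, 3), (1, 4), (1, 11), (1, 12), (14, 3), (14, 4), (14, 11), (14, 12)]
Unfold 4 (reflect across h@16): 16 holes -> [(1, 3), (1, 4), (1, 11), (1, 12), (14, 3), (14, 4), (14, 11), (14, 12), (17, 3), (17, 4), (17, 11), (17, 12), (30, 3), (30, 4), (30, 11), (30, 12)]
Holes: [(1, 3), (1, 4), (1, 11), (1, 12), (14, 3), (14, 4), (14, 11), (14, 12), (17, 3), (17, 4), (17, 11), (17, 12), (30, 3), (30, 4), (30, 11), (30, 12)]

Answer: no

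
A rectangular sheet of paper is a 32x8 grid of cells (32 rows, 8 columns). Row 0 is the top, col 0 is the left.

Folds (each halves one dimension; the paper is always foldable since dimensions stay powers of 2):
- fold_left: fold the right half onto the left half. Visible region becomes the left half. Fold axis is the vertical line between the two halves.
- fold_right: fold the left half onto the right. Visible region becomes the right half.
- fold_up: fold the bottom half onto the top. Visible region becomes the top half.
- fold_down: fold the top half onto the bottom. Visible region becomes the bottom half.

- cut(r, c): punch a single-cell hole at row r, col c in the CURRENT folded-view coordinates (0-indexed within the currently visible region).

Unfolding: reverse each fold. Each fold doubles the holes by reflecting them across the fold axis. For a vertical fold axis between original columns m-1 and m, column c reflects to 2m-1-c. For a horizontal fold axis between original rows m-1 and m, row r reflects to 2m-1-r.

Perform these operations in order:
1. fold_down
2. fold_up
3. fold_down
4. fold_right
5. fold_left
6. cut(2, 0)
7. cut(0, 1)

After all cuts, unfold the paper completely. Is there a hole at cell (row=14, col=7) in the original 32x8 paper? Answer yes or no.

Op 1 fold_down: fold axis h@16; visible region now rows[16,32) x cols[0,8) = 16x8
Op 2 fold_up: fold axis h@24; visible region now rows[16,24) x cols[0,8) = 8x8
Op 3 fold_down: fold axis h@20; visible region now rows[20,24) x cols[0,8) = 4x8
Op 4 fold_right: fold axis v@4; visible region now rows[20,24) x cols[4,8) = 4x4
Op 5 fold_left: fold axis v@6; visible region now rows[20,24) x cols[4,6) = 4x2
Op 6 cut(2, 0): punch at orig (22,4); cuts so far [(22, 4)]; region rows[20,24) x cols[4,6) = 4x2
Op 7 cut(0, 1): punch at orig (20,5); cuts so far [(20, 5), (22, 4)]; region rows[20,24) x cols[4,6) = 4x2
Unfold 1 (reflect across v@6): 4 holes -> [(20, 5), (20, 6), (22, 4), (22, 7)]
Unfold 2 (reflect across v@4): 8 holes -> [(20, 1), (20, 2), (20, 5), (20, 6), (22, 0), (22, 3), (22, 4), (22, 7)]
Unfold 3 (reflect across h@20): 16 holes -> [(17, 0), (17, 3), (17, 4), (17, 7), (19, 1), (19, 2), (19, 5), (19, 6), (20, 1), (20, 2), (20, 5), (20, 6), (22, 0), (22, 3), (22, 4), (22, 7)]
Unfold 4 (reflect across h@24): 32 holes -> [(17, 0), (17, 3), (17, 4), (17, 7), (19, 1), (19, 2), (19, 5), (19, 6), (20, 1), (20, 2), (20, 5), (20, 6), (22, 0), (22, 3), (22, 4), (22, 7), (25, 0), (25, 3), (25, 4), (25, 7), (27, 1), (27, 2), (27, 5), (27, 6), (28, 1), (28, 2), (28, 5), (28, 6), (30, 0), (30, 3), (30, 4), (30, 7)]
Unfold 5 (reflect across h@16): 64 holes -> [(1, 0), (1, 3), (1, 4), (1, 7), (3, 1), (3, 2), (3, 5), (3, 6), (4, 1), (4, 2), (4, 5), (4, 6), (6, 0), (6, 3), (6, 4), (6, 7), (9, 0), (9, 3), (9, 4), (9, 7), (11, 1), (11, 2), (11, 5), (11, 6), (12, 1), (12, 2), (12, 5), (12, 6), (14, 0), (14, 3), (14, 4), (14, 7), (17, 0), (17, 3), (17, 4), (17, 7), (19, 1), (19, 2), (19, 5), (19, 6), (20, 1), (20, 2), (20, 5), (20, 6), (22, 0), (22, 3), (22, 4), (22, 7), (25, 0), (25, 3), (25, 4), (25, 7), (27, 1), (27, 2), (27, 5), (27, 6), (28, 1), (28, 2), (28, 5), (28, 6), (30, 0), (30, 3), (30, 4), (30, 7)]
Holes: [(1, 0), (1, 3), (1, 4), (1, 7), (3, 1), (3, 2), (3, 5), (3, 6), (4, 1), (4, 2), (4, 5), (4, 6), (6, 0), (6, 3), (6, 4), (6, 7), (9, 0), (9, 3), (9, 4), (9, 7), (11, 1), (11, 2), (11, 5), (11, 6), (12, 1), (12, 2), (12, 5), (12, 6), (14, 0), (14, 3), (14, 4), (14, 7), (17, 0), (17, 3), (17, 4), (17, 7), (19, 1), (19, 2), (19, 5), (19, 6), (20, 1), (20, 2), (20, 5), (20, 6), (22, 0), (22, 3), (22, 4), (22, 7), (25, 0), (25, 3), (25, 4), (25, 7), (27, 1), (27, 2), (27, 5), (27, 6), (28, 1), (28, 2), (28, 5), (28, 6), (30, 0), (30, 3), (30, 4), (30, 7)]

Answer: yes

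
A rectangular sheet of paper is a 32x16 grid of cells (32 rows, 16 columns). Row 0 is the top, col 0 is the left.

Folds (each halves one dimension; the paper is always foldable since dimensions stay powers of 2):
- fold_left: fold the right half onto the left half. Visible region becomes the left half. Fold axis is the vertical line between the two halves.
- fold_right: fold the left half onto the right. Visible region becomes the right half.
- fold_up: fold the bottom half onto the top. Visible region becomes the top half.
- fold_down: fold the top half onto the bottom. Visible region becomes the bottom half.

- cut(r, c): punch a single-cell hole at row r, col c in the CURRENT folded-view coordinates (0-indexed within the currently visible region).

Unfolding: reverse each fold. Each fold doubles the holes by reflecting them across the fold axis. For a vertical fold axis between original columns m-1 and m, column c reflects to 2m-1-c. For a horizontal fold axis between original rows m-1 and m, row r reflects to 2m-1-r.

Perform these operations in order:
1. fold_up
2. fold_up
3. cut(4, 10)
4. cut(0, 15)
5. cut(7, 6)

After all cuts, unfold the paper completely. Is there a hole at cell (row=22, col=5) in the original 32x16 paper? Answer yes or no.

Answer: no

Derivation:
Op 1 fold_up: fold axis h@16; visible region now rows[0,16) x cols[0,16) = 16x16
Op 2 fold_up: fold axis h@8; visible region now rows[0,8) x cols[0,16) = 8x16
Op 3 cut(4, 10): punch at orig (4,10); cuts so far [(4, 10)]; region rows[0,8) x cols[0,16) = 8x16
Op 4 cut(0, 15): punch at orig (0,15); cuts so far [(0, 15), (4, 10)]; region rows[0,8) x cols[0,16) = 8x16
Op 5 cut(7, 6): punch at orig (7,6); cuts so far [(0, 15), (4, 10), (7, 6)]; region rows[0,8) x cols[0,16) = 8x16
Unfold 1 (reflect across h@8): 6 holes -> [(0, 15), (4, 10), (7, 6), (8, 6), (11, 10), (15, 15)]
Unfold 2 (reflect across h@16): 12 holes -> [(0, 15), (4, 10), (7, 6), (8, 6), (11, 10), (15, 15), (16, 15), (20, 10), (23, 6), (24, 6), (27, 10), (31, 15)]
Holes: [(0, 15), (4, 10), (7, 6), (8, 6), (11, 10), (15, 15), (16, 15), (20, 10), (23, 6), (24, 6), (27, 10), (31, 15)]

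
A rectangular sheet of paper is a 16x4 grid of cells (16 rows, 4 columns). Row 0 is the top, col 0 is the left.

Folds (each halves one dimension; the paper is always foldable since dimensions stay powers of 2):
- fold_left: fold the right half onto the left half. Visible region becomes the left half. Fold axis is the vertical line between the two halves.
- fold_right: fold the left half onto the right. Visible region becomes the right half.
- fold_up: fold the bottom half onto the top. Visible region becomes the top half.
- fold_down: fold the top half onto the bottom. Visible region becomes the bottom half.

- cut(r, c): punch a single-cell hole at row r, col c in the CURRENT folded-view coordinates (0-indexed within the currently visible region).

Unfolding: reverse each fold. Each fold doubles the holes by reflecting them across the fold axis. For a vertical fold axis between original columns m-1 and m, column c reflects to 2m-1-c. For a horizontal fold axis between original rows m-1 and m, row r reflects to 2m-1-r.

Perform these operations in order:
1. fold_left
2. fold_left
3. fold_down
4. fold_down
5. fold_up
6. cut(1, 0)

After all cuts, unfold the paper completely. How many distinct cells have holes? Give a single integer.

Answer: 32

Derivation:
Op 1 fold_left: fold axis v@2; visible region now rows[0,16) x cols[0,2) = 16x2
Op 2 fold_left: fold axis v@1; visible region now rows[0,16) x cols[0,1) = 16x1
Op 3 fold_down: fold axis h@8; visible region now rows[8,16) x cols[0,1) = 8x1
Op 4 fold_down: fold axis h@12; visible region now rows[12,16) x cols[0,1) = 4x1
Op 5 fold_up: fold axis h@14; visible region now rows[12,14) x cols[0,1) = 2x1
Op 6 cut(1, 0): punch at orig (13,0); cuts so far [(13, 0)]; region rows[12,14) x cols[0,1) = 2x1
Unfold 1 (reflect across h@14): 2 holes -> [(13, 0), (14, 0)]
Unfold 2 (reflect across h@12): 4 holes -> [(9, 0), (10, 0), (13, 0), (14, 0)]
Unfold 3 (reflect across h@8): 8 holes -> [(1, 0), (2, 0), (5, 0), (6, 0), (9, 0), (10, 0), (13, 0), (14, 0)]
Unfold 4 (reflect across v@1): 16 holes -> [(1, 0), (1, 1), (2, 0), (2, 1), (5, 0), (5, 1), (6, 0), (6, 1), (9, 0), (9, 1), (10, 0), (10, 1), (13, 0), (13, 1), (14, 0), (14, 1)]
Unfold 5 (reflect across v@2): 32 holes -> [(1, 0), (1, 1), (1, 2), (1, 3), (2, 0), (2, 1), (2, 2), (2, 3), (5, 0), (5, 1), (5, 2), (5, 3), (6, 0), (6, 1), (6, 2), (6, 3), (9, 0), (9, 1), (9, 2), (9, 3), (10, 0), (10, 1), (10, 2), (10, 3), (13, 0), (13, 1), (13, 2), (13, 3), (14, 0), (14, 1), (14, 2), (14, 3)]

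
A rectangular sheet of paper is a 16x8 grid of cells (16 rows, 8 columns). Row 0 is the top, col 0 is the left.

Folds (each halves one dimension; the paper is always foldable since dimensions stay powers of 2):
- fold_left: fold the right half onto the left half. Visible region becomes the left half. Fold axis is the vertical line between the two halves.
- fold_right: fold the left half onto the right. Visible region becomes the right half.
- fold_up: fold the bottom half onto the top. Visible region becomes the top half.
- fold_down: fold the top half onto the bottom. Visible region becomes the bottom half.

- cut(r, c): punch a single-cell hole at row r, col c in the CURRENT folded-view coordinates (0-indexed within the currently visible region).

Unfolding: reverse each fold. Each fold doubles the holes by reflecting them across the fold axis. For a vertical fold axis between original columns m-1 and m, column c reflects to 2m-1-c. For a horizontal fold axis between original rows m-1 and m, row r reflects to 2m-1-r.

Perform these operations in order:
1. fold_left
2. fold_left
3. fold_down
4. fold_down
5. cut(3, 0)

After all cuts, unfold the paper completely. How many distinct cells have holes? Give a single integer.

Op 1 fold_left: fold axis v@4; visible region now rows[0,16) x cols[0,4) = 16x4
Op 2 fold_left: fold axis v@2; visible region now rows[0,16) x cols[0,2) = 16x2
Op 3 fold_down: fold axis h@8; visible region now rows[8,16) x cols[0,2) = 8x2
Op 4 fold_down: fold axis h@12; visible region now rows[12,16) x cols[0,2) = 4x2
Op 5 cut(3, 0): punch at orig (15,0); cuts so far [(15, 0)]; region rows[12,16) x cols[0,2) = 4x2
Unfold 1 (reflect across h@12): 2 holes -> [(8, 0), (15, 0)]
Unfold 2 (reflect across h@8): 4 holes -> [(0, 0), (7, 0), (8, 0), (15, 0)]
Unfold 3 (reflect across v@2): 8 holes -> [(0, 0), (0, 3), (7, 0), (7, 3), (8, 0), (8, 3), (15, 0), (15, 3)]
Unfold 4 (reflect across v@4): 16 holes -> [(0, 0), (0, 3), (0, 4), (0, 7), (7, 0), (7, 3), (7, 4), (7, 7), (8, 0), (8, 3), (8, 4), (8, 7), (15, 0), (15, 3), (15, 4), (15, 7)]

Answer: 16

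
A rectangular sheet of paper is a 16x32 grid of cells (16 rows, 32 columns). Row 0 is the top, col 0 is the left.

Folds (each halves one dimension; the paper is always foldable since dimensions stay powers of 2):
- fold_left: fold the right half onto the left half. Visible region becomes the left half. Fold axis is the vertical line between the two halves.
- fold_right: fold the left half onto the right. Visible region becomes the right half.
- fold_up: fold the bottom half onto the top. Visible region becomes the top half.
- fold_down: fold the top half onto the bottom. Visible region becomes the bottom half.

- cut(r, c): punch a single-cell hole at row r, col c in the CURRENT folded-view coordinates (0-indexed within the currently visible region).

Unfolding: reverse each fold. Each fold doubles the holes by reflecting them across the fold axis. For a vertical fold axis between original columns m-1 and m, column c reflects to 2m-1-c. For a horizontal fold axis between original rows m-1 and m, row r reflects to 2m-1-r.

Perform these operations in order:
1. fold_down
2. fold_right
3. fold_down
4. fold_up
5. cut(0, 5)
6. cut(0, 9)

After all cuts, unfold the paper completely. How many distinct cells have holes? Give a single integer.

Op 1 fold_down: fold axis h@8; visible region now rows[8,16) x cols[0,32) = 8x32
Op 2 fold_right: fold axis v@16; visible region now rows[8,16) x cols[16,32) = 8x16
Op 3 fold_down: fold axis h@12; visible region now rows[12,16) x cols[16,32) = 4x16
Op 4 fold_up: fold axis h@14; visible region now rows[12,14) x cols[16,32) = 2x16
Op 5 cut(0, 5): punch at orig (12,21); cuts so far [(12, 21)]; region rows[12,14) x cols[16,32) = 2x16
Op 6 cut(0, 9): punch at orig (12,25); cuts so far [(12, 21), (12, 25)]; region rows[12,14) x cols[16,32) = 2x16
Unfold 1 (reflect across h@14): 4 holes -> [(12, 21), (12, 25), (15, 21), (15, 25)]
Unfold 2 (reflect across h@12): 8 holes -> [(8, 21), (8, 25), (11, 21), (11, 25), (12, 21), (12, 25), (15, 21), (15, 25)]
Unfold 3 (reflect across v@16): 16 holes -> [(8, 6), (8, 10), (8, 21), (8, 25), (11, 6), (11, 10), (11, 21), (11, 25), (12, 6), (12, 10), (12, 21), (12, 25), (15, 6), (15, 10), (15, 21), (15, 25)]
Unfold 4 (reflect across h@8): 32 holes -> [(0, 6), (0, 10), (0, 21), (0, 25), (3, 6), (3, 10), (3, 21), (3, 25), (4, 6), (4, 10), (4, 21), (4, 25), (7, 6), (7, 10), (7, 21), (7, 25), (8, 6), (8, 10), (8, 21), (8, 25), (11, 6), (11, 10), (11, 21), (11, 25), (12, 6), (12, 10), (12, 21), (12, 25), (15, 6), (15, 10), (15, 21), (15, 25)]

Answer: 32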